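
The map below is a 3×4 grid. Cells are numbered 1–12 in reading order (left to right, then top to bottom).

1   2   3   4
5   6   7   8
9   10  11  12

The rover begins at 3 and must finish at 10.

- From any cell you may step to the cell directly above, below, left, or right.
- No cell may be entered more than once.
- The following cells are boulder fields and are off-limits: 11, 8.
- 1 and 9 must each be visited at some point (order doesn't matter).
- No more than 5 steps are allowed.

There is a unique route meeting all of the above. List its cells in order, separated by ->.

The budget equals the shortest possible length, so every move has to be on a shortest route through the required cells.
Route from 3: 2× left (reaching 1), 2× down (reaching 9), right to 10 — 5 moves in all.
Check: all required cells visited; 5 ≤ 5 moves.

3 -> 2 -> 1 -> 5 -> 9 -> 10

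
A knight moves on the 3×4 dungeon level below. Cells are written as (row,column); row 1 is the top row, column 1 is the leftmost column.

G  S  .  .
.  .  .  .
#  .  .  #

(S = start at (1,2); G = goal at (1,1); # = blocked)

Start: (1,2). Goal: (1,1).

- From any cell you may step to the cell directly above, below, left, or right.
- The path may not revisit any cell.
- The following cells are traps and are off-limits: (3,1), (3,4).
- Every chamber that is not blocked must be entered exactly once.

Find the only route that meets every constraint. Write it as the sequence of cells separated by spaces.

(1,2) (1,3) (1,4) (2,4) (2,3) (3,3) (3,2) (2,2) (2,1) (1,1)

Need to visit all 10 open cells exactly once, starting at (1,2) and ending at (1,1).
Cell (3,2) has only two open neighbours ((2,2) and (3,3)), so the path must pass straight through it: one of those is the cell it's entered from and the other is where it exits.
Route from (1,2): right 2 to (1,4), down 1 to (2,4), left 1 to (2,3), down 1 to (3,3), left 1 to (3,2), up 1 to (2,2), left 1 to (2,1), up 1 to (1,1) — 9 moves in all.
Check: all 10 open cells covered.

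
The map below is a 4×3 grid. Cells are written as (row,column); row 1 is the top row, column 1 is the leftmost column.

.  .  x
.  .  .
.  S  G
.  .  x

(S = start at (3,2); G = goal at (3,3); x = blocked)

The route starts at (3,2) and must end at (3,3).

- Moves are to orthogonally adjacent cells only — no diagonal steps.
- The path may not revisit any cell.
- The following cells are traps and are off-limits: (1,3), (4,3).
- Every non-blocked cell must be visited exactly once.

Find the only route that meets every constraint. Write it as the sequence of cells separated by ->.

Need to visit all 10 open cells exactly once, starting at (3,2) and ending at (3,3).
Cell (2,3) has only two open neighbours ((3,3) and (2,2)), so the path must pass straight through it: one of those is the cell it's entered from and the other is where it exits.
Route from (3,2): down to (4,2), left to (4,1), 3× up (reaching (1,1)), right to (1,2), down to (2,2), right to (2,3), down to (3,3) — 9 moves in all.
Check: all 10 open cells covered.

(3,2) -> (4,2) -> (4,1) -> (3,1) -> (2,1) -> (1,1) -> (1,2) -> (2,2) -> (2,3) -> (3,3)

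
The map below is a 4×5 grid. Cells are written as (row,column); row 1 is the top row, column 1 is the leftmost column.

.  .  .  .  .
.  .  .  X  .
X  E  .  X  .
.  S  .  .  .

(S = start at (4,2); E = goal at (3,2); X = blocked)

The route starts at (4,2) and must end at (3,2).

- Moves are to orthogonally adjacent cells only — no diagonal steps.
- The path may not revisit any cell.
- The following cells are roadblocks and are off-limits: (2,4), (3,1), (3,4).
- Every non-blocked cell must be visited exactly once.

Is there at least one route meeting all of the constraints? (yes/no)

Cell (4,1) has only one open neighbour but is neither the start nor the goal, so a Hamiltonian route would have to both enter and leave it through the same neighbour — impossible without revisiting.

no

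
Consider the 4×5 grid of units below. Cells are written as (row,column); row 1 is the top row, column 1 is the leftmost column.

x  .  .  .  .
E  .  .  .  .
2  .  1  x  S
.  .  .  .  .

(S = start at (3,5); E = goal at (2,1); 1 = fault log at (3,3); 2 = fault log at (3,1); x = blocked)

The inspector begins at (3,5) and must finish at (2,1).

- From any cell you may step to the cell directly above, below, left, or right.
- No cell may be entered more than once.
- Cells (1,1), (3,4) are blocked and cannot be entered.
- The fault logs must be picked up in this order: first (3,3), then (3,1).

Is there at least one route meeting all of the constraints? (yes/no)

yes

One route that works: (3,5) → (2,5) → (2,4) → (2,3) → (3,3) → (3,2) → (3,1) → (2,1).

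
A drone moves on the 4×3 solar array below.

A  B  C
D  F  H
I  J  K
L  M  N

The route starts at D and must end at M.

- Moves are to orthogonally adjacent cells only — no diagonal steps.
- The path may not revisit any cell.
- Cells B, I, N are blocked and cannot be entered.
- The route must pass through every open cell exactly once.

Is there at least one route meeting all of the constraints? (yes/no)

Cell A has only one open neighbour but is neither the start nor the goal, so a Hamiltonian route would have to both enter and leave it through the same neighbour — impossible without revisiting.

no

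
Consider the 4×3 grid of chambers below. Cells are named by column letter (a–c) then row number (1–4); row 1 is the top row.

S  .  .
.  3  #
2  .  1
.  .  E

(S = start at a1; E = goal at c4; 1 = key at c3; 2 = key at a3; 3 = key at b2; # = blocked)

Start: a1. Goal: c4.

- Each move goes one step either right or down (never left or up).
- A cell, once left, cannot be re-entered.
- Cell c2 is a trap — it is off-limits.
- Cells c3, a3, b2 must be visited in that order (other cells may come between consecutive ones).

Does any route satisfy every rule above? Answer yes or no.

a3 lies to the left of c3, so going from c3 to a3 would need a leftward move — but moves only go right/down, so c3 cannot be visited before a3.

no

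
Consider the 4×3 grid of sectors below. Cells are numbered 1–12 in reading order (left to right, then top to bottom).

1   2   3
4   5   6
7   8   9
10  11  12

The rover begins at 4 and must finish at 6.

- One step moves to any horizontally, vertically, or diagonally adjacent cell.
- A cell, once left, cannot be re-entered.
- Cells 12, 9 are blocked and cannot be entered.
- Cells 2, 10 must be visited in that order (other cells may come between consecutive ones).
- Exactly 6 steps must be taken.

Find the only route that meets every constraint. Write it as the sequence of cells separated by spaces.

4 2 5 7 10 8 6

The waypoints must appear in the order 2, 10, with no cell reused.
Route from 4: up-right 1 to 2, down 1 to 5, down-left 1 to 7, down 1 to 10, up-right 2 to 6 — 6 moves in all.
Check: order respected (2 at step 1, 10 at step 4); 6 moves as required.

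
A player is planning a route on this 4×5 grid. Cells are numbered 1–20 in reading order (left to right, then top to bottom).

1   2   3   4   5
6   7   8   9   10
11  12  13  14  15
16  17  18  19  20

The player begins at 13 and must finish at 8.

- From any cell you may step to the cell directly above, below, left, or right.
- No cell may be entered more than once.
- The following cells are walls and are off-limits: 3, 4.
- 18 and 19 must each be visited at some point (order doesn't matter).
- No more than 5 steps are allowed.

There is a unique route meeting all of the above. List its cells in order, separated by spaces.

13 18 19 14 9 8

The budget equals the shortest possible length, so every move has to be on a shortest route through the required cells.
Route from 13: down 1 to 18, right 1 to 19, up 2 to 9, left 1 to 8 — 5 moves in all.
Check: all required cells visited; 5 ≤ 5 moves.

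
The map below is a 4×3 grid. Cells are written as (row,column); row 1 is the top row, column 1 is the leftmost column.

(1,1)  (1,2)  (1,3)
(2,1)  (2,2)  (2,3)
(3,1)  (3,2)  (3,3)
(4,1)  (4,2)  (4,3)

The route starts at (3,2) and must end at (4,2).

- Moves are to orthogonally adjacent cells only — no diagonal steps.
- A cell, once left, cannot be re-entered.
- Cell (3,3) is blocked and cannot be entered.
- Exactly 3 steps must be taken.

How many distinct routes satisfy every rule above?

Need simple routes of exactly 3 moves from (3,2) to (4,2) (Manhattan distance 1, so 1 moves are spent on a detour and 1 undoing it).
Enumerating: (3,2) (3,1) (4,1) (4,2).
That gives 1 route.

1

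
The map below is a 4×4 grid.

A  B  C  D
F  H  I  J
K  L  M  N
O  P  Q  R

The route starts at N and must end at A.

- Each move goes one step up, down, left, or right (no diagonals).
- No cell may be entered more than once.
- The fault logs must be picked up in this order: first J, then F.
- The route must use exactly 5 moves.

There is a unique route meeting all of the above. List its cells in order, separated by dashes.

N - J - I - H - F - A

The waypoints must appear in the order J, F, with no cell reused.
Route from N: up to J, 3× left (reaching F), up to A — 5 moves in all.
Check: order respected (J at step 1, F at step 4); 5 moves as required.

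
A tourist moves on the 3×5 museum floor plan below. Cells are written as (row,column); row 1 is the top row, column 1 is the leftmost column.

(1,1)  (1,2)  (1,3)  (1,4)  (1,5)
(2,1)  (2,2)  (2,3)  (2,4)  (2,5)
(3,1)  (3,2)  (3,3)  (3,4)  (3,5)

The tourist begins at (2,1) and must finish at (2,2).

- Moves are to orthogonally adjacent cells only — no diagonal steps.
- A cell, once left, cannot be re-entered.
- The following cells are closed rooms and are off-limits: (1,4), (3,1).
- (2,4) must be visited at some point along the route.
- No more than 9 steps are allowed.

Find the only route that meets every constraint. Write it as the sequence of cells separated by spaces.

(2,1) (1,1) (1,2) (1,3) (2,3) (2,4) (3,4) (3,3) (3,2) (2,2)

Any route must reach (2,4) and still end at (2,2) within 9 moves, so the order of the required stops is forced.
Route from (2,1): up to (1,1), 2× right (reaching (1,3)), down to (2,3), right to (2,4), down to (3,4), 2× left (reaching (3,2)), up to (2,2) — 9 moves in all.
Check: all required cells visited; 9 ≤ 9 moves.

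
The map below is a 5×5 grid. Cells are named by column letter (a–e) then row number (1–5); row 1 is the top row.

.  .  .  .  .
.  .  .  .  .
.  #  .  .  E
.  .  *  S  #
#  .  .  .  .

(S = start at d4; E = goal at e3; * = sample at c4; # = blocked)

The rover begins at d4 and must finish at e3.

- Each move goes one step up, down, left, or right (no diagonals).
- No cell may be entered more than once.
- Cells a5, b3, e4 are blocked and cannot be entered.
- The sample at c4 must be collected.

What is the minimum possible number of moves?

4

Any route passes through c4 somewhere between d4 and e3. Summing Manhattan distances along the two legs (d4 → c4 → e3) gives a lower bound of 1 + 3 = 4 moves.
A route of 4 moves achieves this: d4 → c4 → c3 → d3 → e3.
Since 4 matches the lower bound, it is optimal.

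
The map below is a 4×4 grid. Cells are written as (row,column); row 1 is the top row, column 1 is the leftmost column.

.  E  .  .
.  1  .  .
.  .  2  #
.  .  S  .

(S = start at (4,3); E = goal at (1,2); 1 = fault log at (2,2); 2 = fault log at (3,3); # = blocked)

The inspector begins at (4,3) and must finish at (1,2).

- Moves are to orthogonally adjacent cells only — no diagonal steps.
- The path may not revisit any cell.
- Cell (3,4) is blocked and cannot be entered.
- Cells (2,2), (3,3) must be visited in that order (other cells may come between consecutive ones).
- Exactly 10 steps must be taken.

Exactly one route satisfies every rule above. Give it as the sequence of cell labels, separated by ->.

(4,3) -> (4,2) -> (4,1) -> (3,1) -> (2,1) -> (2,2) -> (3,2) -> (3,3) -> (2,3) -> (1,3) -> (1,2)

The waypoints must appear in the order (2,2), (3,3), with no cell reused.
Route from (4,3): 2× left (reaching (4,1)), 2× up (reaching (2,1)), right to (2,2), down to (3,2), right to (3,3), 2× up (reaching (1,3)), left to (1,2) — 10 moves in all.
Check: order respected (1 at step 5, 2 at step 7); 10 moves as required.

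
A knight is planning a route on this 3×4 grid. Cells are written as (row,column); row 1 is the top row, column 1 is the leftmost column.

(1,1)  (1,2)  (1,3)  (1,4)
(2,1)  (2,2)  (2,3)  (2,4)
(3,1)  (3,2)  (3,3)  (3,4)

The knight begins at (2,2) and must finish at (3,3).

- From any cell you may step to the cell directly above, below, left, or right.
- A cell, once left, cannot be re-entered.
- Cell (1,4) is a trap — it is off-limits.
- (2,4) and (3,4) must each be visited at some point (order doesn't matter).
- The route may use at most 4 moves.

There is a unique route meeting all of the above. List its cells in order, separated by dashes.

(2,2) - (2,3) - (2,4) - (3,4) - (3,3)

The 4-move cap with required stops at (2,4), (3,4) leaves no slack for detours.
Route from (2,2): right 2 to (2,4), down 1 to (3,4), left 1 to (3,3) — 4 moves in all.
Check: all required cells visited; 4 ≤ 4 moves.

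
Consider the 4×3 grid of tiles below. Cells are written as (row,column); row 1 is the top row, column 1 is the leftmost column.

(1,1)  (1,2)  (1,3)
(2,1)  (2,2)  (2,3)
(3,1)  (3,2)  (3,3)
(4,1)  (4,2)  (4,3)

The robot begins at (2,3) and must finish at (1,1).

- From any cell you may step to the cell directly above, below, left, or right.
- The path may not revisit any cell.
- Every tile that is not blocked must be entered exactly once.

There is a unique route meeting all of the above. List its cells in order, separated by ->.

Need to visit all 12 open cells exactly once, starting at (2,3) and ending at (1,1).
Cell (4,1) has only two open neighbours ((3,1) and (4,2)), so the path must pass straight through it: one of those is the cell it's entered from and the other is where it exits.
Route from (2,3): up 1 to (1,3), left 1 to (1,2), down 2 to (3,2), right 1 to (3,3), down 1 to (4,3), left 2 to (4,1), up 3 to (1,1) — 11 moves in all.
Check: all 12 open cells covered.

(2,3) -> (1,3) -> (1,2) -> (2,2) -> (3,2) -> (3,3) -> (4,3) -> (4,2) -> (4,1) -> (3,1) -> (2,1) -> (1,1)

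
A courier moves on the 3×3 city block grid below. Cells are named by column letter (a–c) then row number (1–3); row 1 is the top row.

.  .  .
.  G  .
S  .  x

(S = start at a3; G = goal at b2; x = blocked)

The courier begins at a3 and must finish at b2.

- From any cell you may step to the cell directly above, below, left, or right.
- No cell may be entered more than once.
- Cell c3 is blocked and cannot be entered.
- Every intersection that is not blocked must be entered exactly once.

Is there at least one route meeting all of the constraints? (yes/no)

no

Colour the cells like a checkerboard: each orthogonal step flips colour, so a Hamiltonian route alternates colours. Here there are 4 cells of one colour and 4 of the other, with start on the same colour as the goal — the counts and endpoints can't be arranged into an alternating sequence of length 8, so no Hamiltonian route exists.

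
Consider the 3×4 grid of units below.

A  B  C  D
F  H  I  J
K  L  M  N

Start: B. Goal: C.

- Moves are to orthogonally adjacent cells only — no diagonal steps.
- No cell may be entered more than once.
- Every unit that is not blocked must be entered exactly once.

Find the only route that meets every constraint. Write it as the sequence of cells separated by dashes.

Need to visit all 12 open cells exactly once, starting at B and ending at C.
Cell K has only two open neighbours (F and L), so the path must pass straight through it: one of those is the cell it's entered from and the other is where it exits.
Route from B: left to A, 2× down (reaching K), right to L, up to H, right to I, down to M, right to N, 2× up (reaching D), left to C — 11 moves in all.
Check: all 12 open cells covered.

B - A - F - K - L - H - I - M - N - J - D - C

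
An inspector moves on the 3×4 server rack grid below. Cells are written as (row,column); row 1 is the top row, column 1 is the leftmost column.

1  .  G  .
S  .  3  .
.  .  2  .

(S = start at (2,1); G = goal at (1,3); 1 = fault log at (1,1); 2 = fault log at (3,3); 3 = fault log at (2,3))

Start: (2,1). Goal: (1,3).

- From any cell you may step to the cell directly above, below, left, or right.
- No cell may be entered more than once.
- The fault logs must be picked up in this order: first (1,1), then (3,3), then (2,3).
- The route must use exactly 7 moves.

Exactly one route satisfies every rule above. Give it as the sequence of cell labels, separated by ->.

(2,1) -> (1,1) -> (1,2) -> (2,2) -> (3,2) -> (3,3) -> (2,3) -> (1,3)

The waypoints must appear in the order (1,1), (3,3), (2,3), with no cell reused.
Route from (2,1): up to (1,1), right to (1,2), 2× down (reaching (3,2)), right to (3,3), 2× up (reaching (1,3)) — 7 moves in all.
Check: order respected (1 at step 1, 2 at step 5, 3 at step 6); 7 moves as required.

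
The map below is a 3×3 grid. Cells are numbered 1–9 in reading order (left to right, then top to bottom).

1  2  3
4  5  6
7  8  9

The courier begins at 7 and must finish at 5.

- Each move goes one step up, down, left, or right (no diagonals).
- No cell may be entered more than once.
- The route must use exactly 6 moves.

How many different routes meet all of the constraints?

2

Need simple routes of exactly 6 moves from 7 to 5 (Manhattan distance 2, so 2 moves are spent on a detour and 2 undoing it).
Enumerating: 7 4 1 2 3 6 5 | 7 8 9 6 3 2 5.
That gives 2 routes.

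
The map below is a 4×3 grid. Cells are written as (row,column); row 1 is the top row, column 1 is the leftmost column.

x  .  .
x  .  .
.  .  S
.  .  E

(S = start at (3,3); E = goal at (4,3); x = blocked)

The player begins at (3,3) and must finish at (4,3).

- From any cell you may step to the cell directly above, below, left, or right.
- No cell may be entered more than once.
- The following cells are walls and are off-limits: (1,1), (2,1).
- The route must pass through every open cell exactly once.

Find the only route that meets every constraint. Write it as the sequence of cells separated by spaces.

(3,3) (2,3) (1,3) (1,2) (2,2) (3,2) (3,1) (4,1) (4,2) (4,3)

Need to visit all 10 open cells exactly once, starting at (3,3) and ending at (4,3).
Cell (4,1) has only two open neighbours ((3,1) and (4,2)), so the path must pass straight through it: one of those is the cell it's entered from and the other is where it exits.
Route from (3,3): up 2 to (1,3), left 1 to (1,2), down 2 to (3,2), left 1 to (3,1), down 1 to (4,1), right 2 to (4,3) — 9 moves in all.
Check: all 10 open cells covered.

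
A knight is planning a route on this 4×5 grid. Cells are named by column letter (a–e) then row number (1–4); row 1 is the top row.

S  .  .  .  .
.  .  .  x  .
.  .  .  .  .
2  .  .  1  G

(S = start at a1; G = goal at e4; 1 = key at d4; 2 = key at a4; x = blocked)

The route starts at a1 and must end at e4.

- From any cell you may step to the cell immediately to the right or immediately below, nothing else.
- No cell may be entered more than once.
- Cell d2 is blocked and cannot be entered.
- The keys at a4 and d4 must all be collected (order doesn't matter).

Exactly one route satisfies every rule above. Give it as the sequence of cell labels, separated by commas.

a1, a2, a3, a4, b4, c4, d4, e4

Moves only go right or down, so the column and row indices never decrease.
Route from a1: down 3 to a4, right 4 to e4 — 7 moves in all.
Check: all required cells visited.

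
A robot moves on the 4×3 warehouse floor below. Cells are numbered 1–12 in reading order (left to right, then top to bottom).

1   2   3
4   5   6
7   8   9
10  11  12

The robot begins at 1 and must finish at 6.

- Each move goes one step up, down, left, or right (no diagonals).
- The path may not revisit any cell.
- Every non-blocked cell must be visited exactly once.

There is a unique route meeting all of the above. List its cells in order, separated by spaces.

1 4 7 10 11 12 9 8 5 2 3 6

Need to visit all 12 open cells exactly once, starting at 1 and ending at 6.
Cell 10 has only two open neighbours (7 and 11), so the path must pass straight through it: one of those is the cell it's entered from and the other is where it exits.
Route from 1: 3× down (reaching 10), 2× right (reaching 12), up to 9, left to 8, 2× up (reaching 2), right to 3, down to 6 — 11 moves in all.
Check: all 12 open cells covered.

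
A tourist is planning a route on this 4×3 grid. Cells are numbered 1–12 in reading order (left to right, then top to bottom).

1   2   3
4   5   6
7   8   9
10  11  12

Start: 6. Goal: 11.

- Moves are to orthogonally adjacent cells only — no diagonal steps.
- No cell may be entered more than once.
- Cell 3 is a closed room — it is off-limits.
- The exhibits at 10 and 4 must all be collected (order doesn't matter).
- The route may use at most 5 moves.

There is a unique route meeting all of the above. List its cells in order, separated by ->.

6 -> 5 -> 4 -> 7 -> 10 -> 11

The 5-move cap with required stops at 10, 4 leaves no slack for detours.
Route from 6: left 2 to 4, down 2 to 10, right 1 to 11 — 5 moves in all.
Check: all required cells visited; 5 ≤ 5 moves.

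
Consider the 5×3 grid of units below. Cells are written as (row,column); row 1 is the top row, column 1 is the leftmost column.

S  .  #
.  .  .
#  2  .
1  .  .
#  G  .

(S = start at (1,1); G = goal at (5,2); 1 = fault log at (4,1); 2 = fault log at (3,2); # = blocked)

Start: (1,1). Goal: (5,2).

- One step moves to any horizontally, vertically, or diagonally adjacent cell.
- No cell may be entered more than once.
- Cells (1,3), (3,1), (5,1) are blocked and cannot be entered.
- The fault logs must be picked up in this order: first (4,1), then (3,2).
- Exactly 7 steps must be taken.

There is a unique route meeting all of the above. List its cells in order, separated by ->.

(1,1) -> (2,2) -> (3,3) -> (4,2) -> (4,1) -> (3,2) -> (4,3) -> (5,2)

The waypoints must appear in the order (4,1), (3,2), with no cell reused.
Route from (1,1): 2× down-right (reaching (3,3)), down-left to (4,2), left to (4,1), up-right to (3,2), down-right to (4,3), down-left to (5,2) — 7 moves in all.
Check: order respected (1 at step 4, 2 at step 5); 7 moves as required.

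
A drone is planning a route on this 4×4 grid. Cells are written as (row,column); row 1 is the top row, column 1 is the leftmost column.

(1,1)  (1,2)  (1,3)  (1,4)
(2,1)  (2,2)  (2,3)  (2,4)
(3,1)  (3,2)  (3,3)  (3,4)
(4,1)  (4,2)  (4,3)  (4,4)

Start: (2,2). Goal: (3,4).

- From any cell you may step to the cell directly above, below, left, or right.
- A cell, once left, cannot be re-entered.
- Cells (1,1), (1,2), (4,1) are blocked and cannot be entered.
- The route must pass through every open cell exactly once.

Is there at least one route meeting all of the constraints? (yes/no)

no

Colour the cells like a checkerboard: each orthogonal step flips colour, so a Hamiltonian route alternates colours. Here there are 7 cells of one colour and 6 of the other, with start on the opposite colour to the goal — the counts and endpoints can't be arranged into an alternating sequence of length 13, so no Hamiltonian route exists.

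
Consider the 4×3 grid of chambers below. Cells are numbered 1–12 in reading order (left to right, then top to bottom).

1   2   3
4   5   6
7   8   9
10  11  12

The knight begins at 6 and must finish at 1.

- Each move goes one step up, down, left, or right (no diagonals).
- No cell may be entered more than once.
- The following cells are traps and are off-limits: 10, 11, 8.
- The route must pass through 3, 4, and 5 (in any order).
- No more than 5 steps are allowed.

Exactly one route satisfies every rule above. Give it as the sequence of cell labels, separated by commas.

6, 3, 2, 5, 4, 1

The budget equals the shortest possible length, so every move has to be on a shortest route through the required cells.
Route from 6: up 1 to 3, left 1 to 2, down 1 to 5, left 1 to 4, up 1 to 1 — 5 moves in all.
Check: all required cells visited; 5 ≤ 5 moves.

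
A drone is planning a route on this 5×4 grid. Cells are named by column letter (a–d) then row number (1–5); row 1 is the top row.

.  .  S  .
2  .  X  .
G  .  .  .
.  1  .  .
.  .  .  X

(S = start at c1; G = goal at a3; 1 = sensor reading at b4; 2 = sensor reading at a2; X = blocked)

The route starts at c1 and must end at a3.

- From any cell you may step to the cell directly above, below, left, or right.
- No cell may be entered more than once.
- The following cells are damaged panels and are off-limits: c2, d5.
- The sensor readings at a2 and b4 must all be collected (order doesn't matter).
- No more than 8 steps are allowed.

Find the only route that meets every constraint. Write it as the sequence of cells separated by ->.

The budget equals the shortest possible length, so every move has to be on a shortest route through the required cells.
Route from c1: 2× left (reaching a1), down to a2, right to b2, 2× down (reaching b4), left to a4, up to a3 — 8 moves in all.
Check: all required cells visited; 8 ≤ 8 moves.

c1 -> b1 -> a1 -> a2 -> b2 -> b3 -> b4 -> a4 -> a3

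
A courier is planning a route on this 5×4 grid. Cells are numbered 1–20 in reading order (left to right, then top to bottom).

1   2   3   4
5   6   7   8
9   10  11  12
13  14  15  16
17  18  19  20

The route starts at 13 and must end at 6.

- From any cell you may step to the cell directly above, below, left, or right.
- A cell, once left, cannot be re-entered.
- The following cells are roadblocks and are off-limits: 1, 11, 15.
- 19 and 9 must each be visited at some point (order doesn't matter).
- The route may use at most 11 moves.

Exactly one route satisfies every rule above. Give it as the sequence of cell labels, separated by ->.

13 -> 9 -> 10 -> 14 -> 18 -> 19 -> 20 -> 16 -> 12 -> 8 -> 7 -> 6

Any route must reach 19 and 9 and still end at 6 within 11 moves, so the order of the required stops is forced.
Route from 13: up 1 to 9, right 1 to 10, down 2 to 18, right 2 to 20, up 3 to 8, left 2 to 6 — 11 moves in all.
Check: all required cells visited; 11 ≤ 11 moves.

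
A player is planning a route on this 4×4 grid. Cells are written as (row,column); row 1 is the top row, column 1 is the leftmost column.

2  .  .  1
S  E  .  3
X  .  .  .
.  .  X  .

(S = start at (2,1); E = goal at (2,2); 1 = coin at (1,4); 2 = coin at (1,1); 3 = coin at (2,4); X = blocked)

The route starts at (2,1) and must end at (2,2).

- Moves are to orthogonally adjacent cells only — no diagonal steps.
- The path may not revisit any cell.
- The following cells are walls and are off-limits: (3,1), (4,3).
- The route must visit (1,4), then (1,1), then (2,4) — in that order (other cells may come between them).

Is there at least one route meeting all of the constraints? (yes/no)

no

Ignoring the required order, 4 revisit-free routes from (2,1) to (2,2) pass through all of (1,4), (1,1), and (2,4); the waypoint orders that occur are (1,1) → (1,4) → (2,4) (4) — never (1,4) → (1,1) → (2,4).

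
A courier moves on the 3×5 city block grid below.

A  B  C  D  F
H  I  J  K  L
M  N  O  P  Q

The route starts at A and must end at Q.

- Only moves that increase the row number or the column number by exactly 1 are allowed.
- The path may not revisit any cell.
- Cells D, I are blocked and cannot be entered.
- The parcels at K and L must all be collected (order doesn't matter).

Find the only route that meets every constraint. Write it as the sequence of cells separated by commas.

A, B, C, J, K, L, Q

Moves only go right or down, so the column and row indices never decrease.
Route from A: right 2 to C, down 1 to J, right 2 to L, down 1 to Q — 6 moves in all.
Check: all required cells visited.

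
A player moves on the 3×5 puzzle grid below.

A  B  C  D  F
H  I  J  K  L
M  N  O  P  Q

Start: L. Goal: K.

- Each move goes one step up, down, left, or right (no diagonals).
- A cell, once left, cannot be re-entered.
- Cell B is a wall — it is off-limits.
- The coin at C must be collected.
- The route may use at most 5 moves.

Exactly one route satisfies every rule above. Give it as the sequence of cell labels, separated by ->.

Any route must reach C and still end at K within 5 moves, so the order of the required stops is forced.
Route from L: up 1 to F, left 2 to C, down 1 to J, right 1 to K — 5 moves in all.
Check: all required cells visited; 5 ≤ 5 moves.

L -> F -> D -> C -> J -> K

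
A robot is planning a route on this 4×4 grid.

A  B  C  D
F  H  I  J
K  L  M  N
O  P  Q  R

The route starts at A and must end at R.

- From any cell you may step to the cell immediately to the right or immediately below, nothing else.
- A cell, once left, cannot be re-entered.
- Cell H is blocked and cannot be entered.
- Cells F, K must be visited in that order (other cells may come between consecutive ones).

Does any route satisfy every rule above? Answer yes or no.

One route that works: A → F → K → O → P → Q → R.

yes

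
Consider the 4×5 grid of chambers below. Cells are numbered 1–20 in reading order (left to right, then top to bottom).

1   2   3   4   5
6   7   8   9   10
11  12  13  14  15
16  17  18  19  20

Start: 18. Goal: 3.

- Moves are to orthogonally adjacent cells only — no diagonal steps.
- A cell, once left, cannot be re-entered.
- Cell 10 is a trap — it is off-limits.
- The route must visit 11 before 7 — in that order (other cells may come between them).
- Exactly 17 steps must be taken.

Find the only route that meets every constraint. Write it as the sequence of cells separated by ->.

The waypoints must appear in the order 11, 7, with no cell reused.
Route from 18: right 2 to 20, up 1 to 15, left 3 to 12, down 1 to 17, left 1 to 16, up 3 to 1, right 1 to 2, down 1 to 7, right 2 to 9, up 1 to 4, left 1 to 3 — 17 moves in all.
Check: order respected (11 at step 9, 7 at step 13); 17 moves as required.

18 -> 19 -> 20 -> 15 -> 14 -> 13 -> 12 -> 17 -> 16 -> 11 -> 6 -> 1 -> 2 -> 7 -> 8 -> 9 -> 4 -> 3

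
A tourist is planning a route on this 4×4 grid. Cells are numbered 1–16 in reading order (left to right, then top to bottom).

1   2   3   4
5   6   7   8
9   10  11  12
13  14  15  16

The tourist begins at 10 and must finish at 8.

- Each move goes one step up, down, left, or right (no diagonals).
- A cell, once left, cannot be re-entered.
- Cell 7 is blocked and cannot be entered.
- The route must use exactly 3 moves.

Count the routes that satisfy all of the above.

1

Need simple routes of exactly 3 moves from 10 to 8 (Manhattan distance 3, so 0 moves are spent on a detour and 0 undoing it).
Enumerating: 10 11 12 8.
That gives 1 route.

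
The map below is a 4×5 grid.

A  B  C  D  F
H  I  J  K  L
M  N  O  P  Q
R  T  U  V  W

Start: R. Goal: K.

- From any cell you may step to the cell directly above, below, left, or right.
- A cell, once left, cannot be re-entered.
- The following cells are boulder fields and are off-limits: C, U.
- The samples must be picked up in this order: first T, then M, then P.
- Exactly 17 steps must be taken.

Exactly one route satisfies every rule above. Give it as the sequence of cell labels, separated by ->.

The waypoints must appear in the order T, M, P, with no cell reused.
Route from R: right to T, up to N, left to M, 2× up (reaching A), right to B, down to I, right to J, down to O, right to P, down to V, right to W, 3× up (reaching F), left to D, down to K — 17 moves in all.
Check: order respected (T at step 1, M at step 3, P at step 10); 17 moves as required.

R -> T -> N -> M -> H -> A -> B -> I -> J -> O -> P -> V -> W -> Q -> L -> F -> D -> K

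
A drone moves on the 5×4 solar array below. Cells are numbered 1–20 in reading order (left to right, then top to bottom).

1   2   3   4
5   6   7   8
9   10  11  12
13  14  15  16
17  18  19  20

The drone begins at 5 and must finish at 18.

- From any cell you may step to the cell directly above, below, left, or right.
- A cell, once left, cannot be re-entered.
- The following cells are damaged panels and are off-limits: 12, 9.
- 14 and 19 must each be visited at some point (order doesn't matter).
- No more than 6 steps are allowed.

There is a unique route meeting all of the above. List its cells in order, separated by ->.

The budget equals the shortest possible length, so every move has to be on a shortest route through the required cells.
Route from 5: right to 6, 2× down (reaching 14), right to 15, down to 19, left to 18 — 6 moves in all.
Check: all required cells visited; 6 ≤ 6 moves.

5 -> 6 -> 10 -> 14 -> 15 -> 19 -> 18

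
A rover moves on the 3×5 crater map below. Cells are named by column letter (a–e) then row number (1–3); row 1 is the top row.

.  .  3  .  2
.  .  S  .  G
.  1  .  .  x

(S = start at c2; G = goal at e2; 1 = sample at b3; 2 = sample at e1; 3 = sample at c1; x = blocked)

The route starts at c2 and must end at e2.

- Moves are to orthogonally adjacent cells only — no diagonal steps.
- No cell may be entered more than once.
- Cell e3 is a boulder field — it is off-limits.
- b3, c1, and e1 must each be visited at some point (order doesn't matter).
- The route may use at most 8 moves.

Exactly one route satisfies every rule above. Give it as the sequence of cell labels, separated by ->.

The 8-move cap with required stops at b3, c1, e1 leaves no slack for detours.
Route from c2: down to c3, left to b3, 2× up (reaching b1), 3× right (reaching e1), down to e2 — 8 moves in all.
Check: all required cells visited; 8 ≤ 8 moves.

c2 -> c3 -> b3 -> b2 -> b1 -> c1 -> d1 -> e1 -> e2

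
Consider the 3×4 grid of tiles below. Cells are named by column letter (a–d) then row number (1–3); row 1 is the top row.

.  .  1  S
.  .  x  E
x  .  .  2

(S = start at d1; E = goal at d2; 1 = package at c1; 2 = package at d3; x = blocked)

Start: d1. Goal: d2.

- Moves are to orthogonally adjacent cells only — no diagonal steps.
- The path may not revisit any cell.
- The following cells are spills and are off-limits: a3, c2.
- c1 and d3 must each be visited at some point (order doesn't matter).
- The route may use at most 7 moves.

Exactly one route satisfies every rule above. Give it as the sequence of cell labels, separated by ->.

The budget equals the shortest possible length, so every move has to be on a shortest route through the required cells.
Route from d1: left 2 to b1, down 2 to b3, right 2 to d3, up 1 to d2 — 7 moves in all.
Check: all required cells visited; 7 ≤ 7 moves.

d1 -> c1 -> b1 -> b2 -> b3 -> c3 -> d3 -> d2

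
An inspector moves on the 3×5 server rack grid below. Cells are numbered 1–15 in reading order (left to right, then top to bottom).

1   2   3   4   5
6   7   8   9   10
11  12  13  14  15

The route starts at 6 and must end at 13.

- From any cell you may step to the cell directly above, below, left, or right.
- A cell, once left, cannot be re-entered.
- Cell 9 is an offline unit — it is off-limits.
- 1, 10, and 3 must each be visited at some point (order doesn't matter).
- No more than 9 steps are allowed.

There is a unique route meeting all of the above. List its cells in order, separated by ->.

The budget equals the shortest possible length, so every move has to be on a shortest route through the required cells.
Route from 6: up to 1, 4× right (reaching 5), 2× down (reaching 15), 2× left (reaching 13) — 9 moves in all.
Check: all required cells visited; 9 ≤ 9 moves.

6 -> 1 -> 2 -> 3 -> 4 -> 5 -> 10 -> 15 -> 14 -> 13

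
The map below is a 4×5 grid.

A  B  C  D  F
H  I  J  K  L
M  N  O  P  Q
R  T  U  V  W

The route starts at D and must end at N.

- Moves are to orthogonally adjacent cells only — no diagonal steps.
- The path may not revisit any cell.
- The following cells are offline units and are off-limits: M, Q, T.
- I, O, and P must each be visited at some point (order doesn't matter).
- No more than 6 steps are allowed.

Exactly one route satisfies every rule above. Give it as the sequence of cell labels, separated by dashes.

D - K - P - O - J - I - N

The 6-move cap with required stops at I, O, P leaves no slack for detours.
Route from D: 2× down (reaching P), left to O, up to J, left to I, down to N — 6 moves in all.
Check: all required cells visited; 6 ≤ 6 moves.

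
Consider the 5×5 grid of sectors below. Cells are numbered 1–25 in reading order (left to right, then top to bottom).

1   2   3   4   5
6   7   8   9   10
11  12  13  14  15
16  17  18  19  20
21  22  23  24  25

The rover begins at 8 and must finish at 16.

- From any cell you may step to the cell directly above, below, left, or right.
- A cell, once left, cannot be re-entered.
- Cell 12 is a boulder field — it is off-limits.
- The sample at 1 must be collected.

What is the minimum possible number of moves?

6

Any route passes through 1 somewhere between 8 and 16. Summing Manhattan distances along the two legs (8 → 1 → 16) gives a lower bound of 3 + 3 = 6 moves.
A route of 6 moves achieves this: 8 → 3 → 2 → 1 → 6 → 11 → 16.
Since 6 matches the lower bound, it is optimal.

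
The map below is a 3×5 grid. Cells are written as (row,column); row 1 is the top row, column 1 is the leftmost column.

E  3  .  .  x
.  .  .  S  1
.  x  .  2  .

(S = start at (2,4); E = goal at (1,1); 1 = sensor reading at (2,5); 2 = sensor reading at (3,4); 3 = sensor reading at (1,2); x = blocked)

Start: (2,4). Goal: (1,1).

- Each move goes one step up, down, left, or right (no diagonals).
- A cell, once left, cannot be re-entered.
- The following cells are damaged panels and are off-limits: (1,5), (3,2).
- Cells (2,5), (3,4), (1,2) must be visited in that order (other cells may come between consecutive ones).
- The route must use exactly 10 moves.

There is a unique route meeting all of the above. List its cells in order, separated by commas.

(2,4), (2,5), (3,5), (3,4), (3,3), (2,3), (1,3), (1,2), (2,2), (2,1), (1,1)

The waypoints must appear in the order (2,5), (3,4), (1,2), with no cell reused.
Route from (2,4): right 1 to (2,5), down 1 to (3,5), left 2 to (3,3), up 2 to (1,3), left 1 to (1,2), down 1 to (2,2), left 1 to (2,1), up 1 to (1,1) — 10 moves in all.
Check: order respected (1 at step 1, 2 at step 3, 3 at step 7); 10 moves as required.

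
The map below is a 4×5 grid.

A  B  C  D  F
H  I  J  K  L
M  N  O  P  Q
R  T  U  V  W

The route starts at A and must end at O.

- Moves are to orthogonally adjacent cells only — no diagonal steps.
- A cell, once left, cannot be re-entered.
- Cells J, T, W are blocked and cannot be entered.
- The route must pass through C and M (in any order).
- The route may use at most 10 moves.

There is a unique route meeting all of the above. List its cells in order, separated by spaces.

The 10-move cap with required stops at C, M leaves no slack for detours.
Route from A: 2× down (reaching M), right to N, 2× up (reaching B), 2× right (reaching D), 2× down (reaching P), left to O — 10 moves in all.
Check: all required cells visited; 10 ≤ 10 moves.

A H M N I B C D K P O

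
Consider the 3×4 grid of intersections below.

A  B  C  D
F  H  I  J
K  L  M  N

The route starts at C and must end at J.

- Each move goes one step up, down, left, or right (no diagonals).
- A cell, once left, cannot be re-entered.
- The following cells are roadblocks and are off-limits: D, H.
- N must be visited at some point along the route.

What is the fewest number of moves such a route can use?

Any route passes through N somewhere between C and J. Summing Manhattan distances along the two legs (C → N → J) gives a lower bound of 3 + 1 = 4 moves.
A route of 4 moves achieves this: C → I → M → N → J.
Since 4 matches the lower bound, it is optimal.

4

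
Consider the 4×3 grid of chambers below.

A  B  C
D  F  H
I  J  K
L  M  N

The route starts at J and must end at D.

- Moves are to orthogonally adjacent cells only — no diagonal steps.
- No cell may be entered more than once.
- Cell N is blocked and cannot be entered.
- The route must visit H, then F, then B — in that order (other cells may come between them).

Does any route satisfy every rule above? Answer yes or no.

yes

One route that works: J → K → H → F → B → A → D.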